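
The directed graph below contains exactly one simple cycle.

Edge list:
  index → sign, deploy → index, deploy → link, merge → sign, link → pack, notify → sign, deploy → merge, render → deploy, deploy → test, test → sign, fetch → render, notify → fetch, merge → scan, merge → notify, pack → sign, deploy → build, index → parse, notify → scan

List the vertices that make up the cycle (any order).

fetch, merge, deploy, notify, render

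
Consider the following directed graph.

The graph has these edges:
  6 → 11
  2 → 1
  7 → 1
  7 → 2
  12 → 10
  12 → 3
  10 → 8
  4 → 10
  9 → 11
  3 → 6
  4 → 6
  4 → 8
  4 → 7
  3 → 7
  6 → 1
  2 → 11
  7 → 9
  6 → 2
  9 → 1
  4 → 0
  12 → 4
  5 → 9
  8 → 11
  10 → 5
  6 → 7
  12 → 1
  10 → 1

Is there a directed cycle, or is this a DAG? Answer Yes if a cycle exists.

No

DFS with white/gray/black marking, starting from 10:
10 gray
  1 gray
  1 black
  5 gray
    9 gray
      9→1: 1 black — skip
      11 gray
      11 black
    9 black
  5 black
  8 gray
    8→11: 11 black — skip
  8 black
10 black
0 gray
0 black
2 gray
  2→1: 1 black — skip
  2→11: 11 black — skip
2 black
3 gray
  6 gray
    6→1: 1 black — skip
    6→2: 2 black — skip
    7 gray
      7→1: 1 black — skip
      7→9: 9 black — skip
      7→2: 2 black — skip
    7 black
    6→11: 11 black — skip
  6 black
  3→7: 7 black — skip
3 black
4 gray
  4→0: 0 black — skip
  4→8: 8 black — skip
  4→10: 10 black — skip
  4→7: 7 black — skip
  4→6: 6 black — skip
4 black
12 gray
  12→4: 4 black — skip
  12→1: 1 black — skip
  12→10: 10 black — skip
  12→3: 3 black — skip
12 black
Every edge goes to a white or black vertex — no back edge, so the graph is acyclic.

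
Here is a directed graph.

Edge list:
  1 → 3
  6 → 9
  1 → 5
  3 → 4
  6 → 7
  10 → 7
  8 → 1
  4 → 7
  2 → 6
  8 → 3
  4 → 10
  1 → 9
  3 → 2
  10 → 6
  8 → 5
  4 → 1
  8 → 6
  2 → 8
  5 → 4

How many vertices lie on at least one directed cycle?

A vertex is on a directed cycle iff it belongs to a strongly connected component of size ≥ 2 (or has a self-loop).
The vertices on cycles are {1, 2, 3, 4, 5, 8} — 6 in total.

6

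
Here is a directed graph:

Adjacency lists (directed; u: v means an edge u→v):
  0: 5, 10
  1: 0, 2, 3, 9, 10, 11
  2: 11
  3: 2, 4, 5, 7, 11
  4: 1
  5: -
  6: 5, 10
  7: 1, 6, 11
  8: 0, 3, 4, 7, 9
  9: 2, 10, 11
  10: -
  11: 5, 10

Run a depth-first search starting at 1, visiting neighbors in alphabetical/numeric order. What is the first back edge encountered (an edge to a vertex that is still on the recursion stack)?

DFS from 1 (visiting neighbors in alphabetical/numeric order); mark gray on enter, black on exit:
1 gray
  0 gray
    5 gray
    5 black
    10 gray
    10 black
  0 black
  2 gray
    11 gray
      11→5: 5 black — skip
      11→10: 10 black — skip
    11 black
  2 black
  3 gray
    3→2: 2 black — skip
    4 gray
      4→1: 1 is gray → back edge
First back edge: 4 → 1.

4→1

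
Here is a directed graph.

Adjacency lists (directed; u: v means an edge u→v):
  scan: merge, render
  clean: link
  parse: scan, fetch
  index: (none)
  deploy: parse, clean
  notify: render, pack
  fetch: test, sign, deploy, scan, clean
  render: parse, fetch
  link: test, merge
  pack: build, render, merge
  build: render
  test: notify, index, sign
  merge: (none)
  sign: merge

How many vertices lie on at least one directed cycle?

A vertex is on a directed cycle iff it belongs to a strongly connected component of size ≥ 2 (or has a self-loop).
The vertices on cycles are {link, pack, scan, test, build, clean, fetch, parse, deploy, notify, render} — 11 in total.

11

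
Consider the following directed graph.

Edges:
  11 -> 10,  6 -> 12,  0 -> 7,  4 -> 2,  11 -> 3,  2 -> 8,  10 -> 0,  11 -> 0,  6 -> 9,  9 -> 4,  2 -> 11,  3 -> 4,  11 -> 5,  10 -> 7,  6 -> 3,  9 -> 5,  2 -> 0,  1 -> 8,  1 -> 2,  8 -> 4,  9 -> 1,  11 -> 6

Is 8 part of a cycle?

Yes

8 is on a cycle iff 8 can reach itself via ≥1 edge.
8 → 4 → 2 → 8 — yes.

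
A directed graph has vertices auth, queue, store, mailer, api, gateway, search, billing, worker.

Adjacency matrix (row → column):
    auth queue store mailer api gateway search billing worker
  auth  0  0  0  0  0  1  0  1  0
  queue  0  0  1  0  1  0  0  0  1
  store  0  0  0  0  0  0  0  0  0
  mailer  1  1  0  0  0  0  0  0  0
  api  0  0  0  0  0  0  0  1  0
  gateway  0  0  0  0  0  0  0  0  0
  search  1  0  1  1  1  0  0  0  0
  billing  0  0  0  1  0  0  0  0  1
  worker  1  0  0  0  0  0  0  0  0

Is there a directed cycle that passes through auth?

auth is on a cycle iff auth can reach itself via ≥1 edge.
auth → billing → worker → auth — yes.

Yes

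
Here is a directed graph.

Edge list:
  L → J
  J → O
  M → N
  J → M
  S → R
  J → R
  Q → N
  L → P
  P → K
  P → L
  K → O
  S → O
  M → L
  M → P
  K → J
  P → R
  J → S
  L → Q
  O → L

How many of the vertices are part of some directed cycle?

A vertex is on a directed cycle iff it belongs to a strongly connected component of size ≥ 2 (or has a self-loop).
The vertices on cycles are {J, K, L, M, O, P, S} — 7 in total.

7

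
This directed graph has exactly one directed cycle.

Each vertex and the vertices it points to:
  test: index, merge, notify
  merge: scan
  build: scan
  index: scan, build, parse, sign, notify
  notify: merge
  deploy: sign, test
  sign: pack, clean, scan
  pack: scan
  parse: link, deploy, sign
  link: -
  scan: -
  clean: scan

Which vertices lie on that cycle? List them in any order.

test, index, parse, deploy

DFS with gray/black marking from test:
test gray
  index gray
    scan gray
    scan black
    build gray
      build→scan: scan black — skip
    build black
    parse gray
      link gray
      link black
      deploy gray
        sign gray
          pack gray
            pack→scan: scan black — skip
          pack black
          clean gray
            clean→scan: scan black — skip
          clean black
          sign→scan: scan black — skip
        sign black
        deploy→test: test is gray → back edge
Back edge closes the cycle test → index → parse → deploy → test; its vertices are {test, index, parse, deploy}.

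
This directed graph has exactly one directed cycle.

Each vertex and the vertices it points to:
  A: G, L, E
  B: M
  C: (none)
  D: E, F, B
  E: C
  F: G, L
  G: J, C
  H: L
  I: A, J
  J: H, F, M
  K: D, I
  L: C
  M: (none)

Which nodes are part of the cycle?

F, G, J

DFS with gray/black marking from J:
J gray
  H gray
    L gray
      C gray
      C black
    L black
  H black
  F gray
    G gray
      G→J: J is gray → back edge
Back edge closes the cycle J → F → G → J; its vertices are {F, G, J}.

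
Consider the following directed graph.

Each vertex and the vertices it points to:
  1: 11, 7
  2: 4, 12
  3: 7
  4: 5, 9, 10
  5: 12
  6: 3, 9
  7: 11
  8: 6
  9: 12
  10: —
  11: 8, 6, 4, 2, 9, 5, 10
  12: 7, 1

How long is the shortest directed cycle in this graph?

4

For each vertex v, BFS finds the shortest path from v back to v.
The shortest such closed walk is 11 → 2 → 12 → 1 → 11, length 4.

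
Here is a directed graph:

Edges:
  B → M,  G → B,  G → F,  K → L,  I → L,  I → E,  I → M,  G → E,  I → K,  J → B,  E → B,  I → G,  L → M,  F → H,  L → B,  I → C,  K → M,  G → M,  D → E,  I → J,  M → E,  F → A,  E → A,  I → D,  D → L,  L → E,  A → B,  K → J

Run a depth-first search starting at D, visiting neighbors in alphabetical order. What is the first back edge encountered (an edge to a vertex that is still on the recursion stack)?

DFS from D (visiting neighbors in alphabetical order); mark gray on enter, black on exit:
D gray
  E gray
    A gray
      B gray
        M gray
          M→E: E is gray → back edge
First back edge: M → E.

M->E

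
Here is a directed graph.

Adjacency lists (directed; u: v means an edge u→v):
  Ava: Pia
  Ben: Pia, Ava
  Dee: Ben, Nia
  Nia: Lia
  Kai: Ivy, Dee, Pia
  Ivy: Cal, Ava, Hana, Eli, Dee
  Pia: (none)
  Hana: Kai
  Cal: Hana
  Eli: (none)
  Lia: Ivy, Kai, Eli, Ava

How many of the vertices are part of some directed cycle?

7

A vertex is on a directed cycle iff it belongs to a strongly connected component of size ≥ 2 (or has a self-loop).
The vertices on cycles are {Cal, Dee, Ivy, Kai, Lia, Nia, Hana} — 7 in total.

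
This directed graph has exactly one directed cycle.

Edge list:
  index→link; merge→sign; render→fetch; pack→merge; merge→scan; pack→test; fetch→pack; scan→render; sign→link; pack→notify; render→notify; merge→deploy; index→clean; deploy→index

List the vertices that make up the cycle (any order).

DFS with gray/black marking from pack:
pack gray
  test gray
  test black
  notify gray
  notify black
  merge gray
    deploy gray
      index gray
        link gray
        link black
        clean gray
        clean black
      index black
    deploy black
    scan gray
      render gray
        fetch gray
          fetch→pack: pack is gray → back edge
Back edge closes the cycle pack → merge → scan → render → fetch → pack; its vertices are {pack, scan, fetch, merge, render}.

pack, scan, fetch, merge, render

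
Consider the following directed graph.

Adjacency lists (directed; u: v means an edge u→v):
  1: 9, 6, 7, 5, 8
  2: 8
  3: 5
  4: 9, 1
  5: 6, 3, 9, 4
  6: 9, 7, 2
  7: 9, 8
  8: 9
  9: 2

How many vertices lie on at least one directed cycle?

A vertex is on a directed cycle iff it belongs to a strongly connected component of size ≥ 2 (or has a self-loop).
The vertices on cycles are {1, 2, 3, 4, 5, 8, 9} — 7 in total.

7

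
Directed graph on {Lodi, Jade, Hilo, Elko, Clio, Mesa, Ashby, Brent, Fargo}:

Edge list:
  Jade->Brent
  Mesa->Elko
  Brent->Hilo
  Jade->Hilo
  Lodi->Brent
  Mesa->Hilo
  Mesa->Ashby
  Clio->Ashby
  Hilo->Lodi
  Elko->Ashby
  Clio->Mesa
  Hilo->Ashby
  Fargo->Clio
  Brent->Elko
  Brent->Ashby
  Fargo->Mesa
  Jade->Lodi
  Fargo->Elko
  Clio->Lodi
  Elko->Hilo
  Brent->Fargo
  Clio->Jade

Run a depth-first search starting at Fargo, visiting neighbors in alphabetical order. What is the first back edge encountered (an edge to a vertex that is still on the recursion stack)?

DFS from Fargo (visiting neighbors in alphabetical order); mark gray on enter, black on exit:
Fargo gray
  Clio gray
    Ashby gray
    Ashby black
    Jade gray
      Brent gray
        Brent→Ashby: Ashby black — skip
        Elko gray
          Elko→Ashby: Ashby black — skip
          Hilo gray
            Hilo→Ashby: Ashby black — skip
            Lodi gray
              Lodi→Brent: Brent is gray → back edge
First back edge: Lodi → Brent.

Lodi→Brent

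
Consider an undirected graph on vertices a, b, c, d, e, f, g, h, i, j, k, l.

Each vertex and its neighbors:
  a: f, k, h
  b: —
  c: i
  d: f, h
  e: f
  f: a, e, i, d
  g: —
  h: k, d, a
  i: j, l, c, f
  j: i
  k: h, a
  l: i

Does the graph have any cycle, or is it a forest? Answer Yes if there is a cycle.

DFS, tracking each vertex's parent; an edge to a visited non-parent vertex closes a cycle.
Start from h:
visit h (parent –)
  visit k (parent h)
    k–h: parent, skip
    visit a (parent k)
      visit f (parent a)
        f–a: parent, skip
        visit e (parent f)
          e–f: parent, skip
        visit i (parent f)
          visit j (parent i)
            j–i: parent, skip
          visit l (parent i)
            l–i: parent, skip
          visit c (parent i)
            c–i: parent, skip
          i–f: parent, skip
        visit d (parent f)
          d–f: parent, skip
          d–h: h visited and ≠ parent → cycle
Cycle: h – k – a – f – d – h.

Yes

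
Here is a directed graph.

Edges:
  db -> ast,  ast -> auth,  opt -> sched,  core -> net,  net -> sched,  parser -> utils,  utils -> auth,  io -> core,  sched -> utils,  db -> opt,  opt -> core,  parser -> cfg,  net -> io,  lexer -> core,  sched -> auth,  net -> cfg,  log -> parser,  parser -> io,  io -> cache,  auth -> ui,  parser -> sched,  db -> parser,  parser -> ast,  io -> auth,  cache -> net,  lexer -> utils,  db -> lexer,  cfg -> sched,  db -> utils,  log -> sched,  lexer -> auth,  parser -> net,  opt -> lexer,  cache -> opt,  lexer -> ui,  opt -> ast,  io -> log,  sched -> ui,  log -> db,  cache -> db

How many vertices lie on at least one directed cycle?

A vertex is on a directed cycle iff it belongs to a strongly connected component of size ≥ 2 (or has a self-loop).
The vertices on cycles are {db, io, log, net, opt, core, cache, lexer, parser} — 9 in total.

9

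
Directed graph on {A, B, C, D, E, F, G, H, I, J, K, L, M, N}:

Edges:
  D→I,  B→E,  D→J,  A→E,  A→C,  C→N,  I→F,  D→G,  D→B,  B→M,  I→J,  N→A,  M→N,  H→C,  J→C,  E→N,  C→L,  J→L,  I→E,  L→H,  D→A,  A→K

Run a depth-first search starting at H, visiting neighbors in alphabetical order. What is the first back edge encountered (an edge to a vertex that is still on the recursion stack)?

L->H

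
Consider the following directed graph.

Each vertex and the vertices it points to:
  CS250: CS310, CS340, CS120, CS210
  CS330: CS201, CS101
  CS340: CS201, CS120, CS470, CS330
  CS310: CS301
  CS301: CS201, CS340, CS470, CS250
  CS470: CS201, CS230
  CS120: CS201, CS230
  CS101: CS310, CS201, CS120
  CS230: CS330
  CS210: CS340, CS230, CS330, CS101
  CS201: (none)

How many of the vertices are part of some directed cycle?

A vertex is on a directed cycle iff it belongs to a strongly connected component of size ≥ 2 (or has a self-loop).
The vertices on cycles are {CS101, CS120, CS210, CS230, CS250, CS301, CS310, CS330, CS340, CS470} — 10 in total.

10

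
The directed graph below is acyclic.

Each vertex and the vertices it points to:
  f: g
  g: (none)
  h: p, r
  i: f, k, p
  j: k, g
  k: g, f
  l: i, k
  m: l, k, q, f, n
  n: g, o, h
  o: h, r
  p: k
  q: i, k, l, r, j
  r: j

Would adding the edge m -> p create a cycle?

No

Adding m→p creates a cycle iff p can already reach m.
Explore from p: no path reaches m. The graph stays acyclic.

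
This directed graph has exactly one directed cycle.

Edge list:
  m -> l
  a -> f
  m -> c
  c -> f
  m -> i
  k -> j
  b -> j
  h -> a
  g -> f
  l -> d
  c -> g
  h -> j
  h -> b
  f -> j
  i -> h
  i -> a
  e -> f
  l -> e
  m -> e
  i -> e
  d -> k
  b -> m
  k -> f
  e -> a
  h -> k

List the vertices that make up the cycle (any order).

b, h, i, m

DFS with gray/black marking from m:
m gray
  e gray
    a gray
      f gray
        j gray
        j black
      f black
    a black
    e→f: f black — skip
  e black
  l gray
    l→e: e black — skip
    d gray
      k gray
        k→j: j black — skip
        k→f: f black — skip
      k black
    d black
  l black
  i gray
    h gray
      h→k: k black — skip
      b gray
        b→j: j black — skip
        b→m: m is gray → back edge
Back edge closes the cycle m → i → h → b → m; its vertices are {b, h, i, m}.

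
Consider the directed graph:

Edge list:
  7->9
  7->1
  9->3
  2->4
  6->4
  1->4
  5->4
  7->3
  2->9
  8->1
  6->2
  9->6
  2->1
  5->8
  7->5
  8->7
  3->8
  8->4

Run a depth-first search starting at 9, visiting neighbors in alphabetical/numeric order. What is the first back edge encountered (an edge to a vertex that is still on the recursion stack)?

DFS from 9 (visiting neighbors in alphabetical/numeric order); mark gray on enter, black on exit:
9 gray
  3 gray
    8 gray
      1 gray
        4 gray
        4 black
      1 black
      8→4: 4 black — skip
      7 gray
        7→1: 1 black — skip
        7→3: 3 is gray → back edge
First back edge: 7 → 3.

7->3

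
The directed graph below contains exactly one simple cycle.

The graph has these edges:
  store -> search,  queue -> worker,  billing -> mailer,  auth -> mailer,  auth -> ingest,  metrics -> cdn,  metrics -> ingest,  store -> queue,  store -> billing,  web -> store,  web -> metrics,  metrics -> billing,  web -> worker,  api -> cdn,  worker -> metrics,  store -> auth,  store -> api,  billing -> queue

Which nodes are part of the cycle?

queue, worker, billing, metrics

DFS with gray/black marking from worker:
worker gray
  metrics gray
    cdn gray
    cdn black
    billing gray
      queue gray
        queue→worker: worker is gray → back edge
Back edge closes the cycle worker → metrics → billing → queue → worker; its vertices are {queue, worker, billing, metrics}.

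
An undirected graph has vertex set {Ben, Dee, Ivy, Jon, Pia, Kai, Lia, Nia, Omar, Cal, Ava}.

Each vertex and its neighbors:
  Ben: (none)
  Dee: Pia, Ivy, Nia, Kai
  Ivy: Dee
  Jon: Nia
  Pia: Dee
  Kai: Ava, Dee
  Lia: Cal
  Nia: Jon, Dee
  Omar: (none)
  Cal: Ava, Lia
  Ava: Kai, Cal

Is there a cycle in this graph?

DFS, tracking each vertex's parent; an edge to a visited non-parent vertex closes a cycle.
Start from Nia:
visit Nia (parent –)
  visit Jon (parent Nia)
    Jon–Nia: parent, skip
  visit Dee (parent Nia)
    visit Pia (parent Dee)
      Pia–Dee: parent, skip
    visit Ivy (parent Dee)
      Ivy–Dee: parent, skip
    Dee–Nia: parent, skip
    visit Kai (parent Dee)
      visit Ava (parent Kai)
        Ava–Kai: parent, skip
        visit Cal (parent Ava)
          Cal–Ava: parent, skip
          visit Lia (parent Cal)
            Lia–Cal: parent, skip
      Kai–Dee: parent, skip
visit Ben (parent –)
visit Omar (parent –)
No non-parent visited neighbor found — the graph is a forest.

No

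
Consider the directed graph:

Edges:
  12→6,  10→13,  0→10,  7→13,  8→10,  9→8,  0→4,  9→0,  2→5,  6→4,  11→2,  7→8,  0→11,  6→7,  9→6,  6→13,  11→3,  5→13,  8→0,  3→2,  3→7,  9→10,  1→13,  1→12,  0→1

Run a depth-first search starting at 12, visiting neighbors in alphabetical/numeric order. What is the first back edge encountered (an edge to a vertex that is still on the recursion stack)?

DFS from 12 (visiting neighbors in alphabetical/numeric order); mark gray on enter, black on exit:
12 gray
  6 gray
    4 gray
    4 black
    7 gray
      8 gray
        0 gray
          1 gray
            1→12: 12 is gray → back edge
First back edge: 1 → 12.

1→12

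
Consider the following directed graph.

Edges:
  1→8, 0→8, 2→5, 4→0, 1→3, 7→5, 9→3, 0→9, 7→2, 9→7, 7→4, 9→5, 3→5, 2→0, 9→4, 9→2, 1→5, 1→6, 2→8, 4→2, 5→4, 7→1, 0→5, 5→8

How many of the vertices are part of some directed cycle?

8

A vertex is on a directed cycle iff it belongs to a strongly connected component of size ≥ 2 (or has a self-loop).
The vertices on cycles are {0, 1, 2, 3, 4, 5, 7, 9} — 8 in total.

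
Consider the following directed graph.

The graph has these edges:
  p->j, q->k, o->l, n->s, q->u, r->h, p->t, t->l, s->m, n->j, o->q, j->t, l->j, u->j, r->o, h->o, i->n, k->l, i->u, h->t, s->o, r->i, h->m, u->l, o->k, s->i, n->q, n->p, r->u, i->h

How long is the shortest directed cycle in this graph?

For each vertex v, BFS finds the shortest path from v back to v.
The shortest such closed walk is i → n → s → i, length 3.

3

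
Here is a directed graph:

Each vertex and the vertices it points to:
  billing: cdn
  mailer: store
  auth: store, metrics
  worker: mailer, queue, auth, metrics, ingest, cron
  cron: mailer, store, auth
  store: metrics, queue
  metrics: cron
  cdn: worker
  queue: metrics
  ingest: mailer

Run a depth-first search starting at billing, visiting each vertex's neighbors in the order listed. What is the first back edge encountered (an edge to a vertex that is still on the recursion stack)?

cron->mailer

DFS from billing (visiting each vertex's neighbors in the order listed); mark gray on enter, black on exit:
billing gray
  cdn gray
    worker gray
      mailer gray
        store gray
          metrics gray
            cron gray
              cron→mailer: mailer is gray → back edge
First back edge: cron → mailer.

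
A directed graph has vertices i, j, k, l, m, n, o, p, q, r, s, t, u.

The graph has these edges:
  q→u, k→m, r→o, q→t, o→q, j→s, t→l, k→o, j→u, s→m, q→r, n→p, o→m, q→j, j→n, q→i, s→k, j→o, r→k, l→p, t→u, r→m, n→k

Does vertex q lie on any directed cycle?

q is on a cycle iff q can reach itself via ≥1 edge.
q → j → o → q — yes.

Yes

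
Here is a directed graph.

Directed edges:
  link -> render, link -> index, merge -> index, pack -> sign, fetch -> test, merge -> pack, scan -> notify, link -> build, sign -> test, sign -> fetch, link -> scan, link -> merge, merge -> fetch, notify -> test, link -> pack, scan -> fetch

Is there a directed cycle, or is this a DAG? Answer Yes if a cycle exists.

No

DFS with white/gray/black marking, starting from sign:
sign gray
  fetch gray
    test gray
    test black
  fetch black
  sign→test: test black — skip
sign black
merge gray
  index gray
  index black
  merge→fetch: fetch black — skip
  pack gray
    pack→sign: sign black — skip
  pack black
merge black
build gray
build black
notify gray
  notify→test: test black — skip
notify black
scan gray
  scan→notify: notify black — skip
  scan→fetch: fetch black — skip
scan black
render gray
render black
link gray
  link→build: build black — skip
  link→pack: pack black — skip
  link→index: index black — skip
  link→render: render black — skip
  link→scan: scan black — skip
  link→merge: merge black — skip
link black
Every edge goes to a white or black vertex — no back edge, so the graph is acyclic.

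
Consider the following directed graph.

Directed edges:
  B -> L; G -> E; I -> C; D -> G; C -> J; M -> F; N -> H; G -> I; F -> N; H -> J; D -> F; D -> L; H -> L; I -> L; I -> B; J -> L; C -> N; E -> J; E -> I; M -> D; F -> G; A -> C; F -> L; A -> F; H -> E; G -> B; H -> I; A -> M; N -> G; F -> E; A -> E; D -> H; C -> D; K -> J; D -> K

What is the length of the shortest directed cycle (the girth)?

4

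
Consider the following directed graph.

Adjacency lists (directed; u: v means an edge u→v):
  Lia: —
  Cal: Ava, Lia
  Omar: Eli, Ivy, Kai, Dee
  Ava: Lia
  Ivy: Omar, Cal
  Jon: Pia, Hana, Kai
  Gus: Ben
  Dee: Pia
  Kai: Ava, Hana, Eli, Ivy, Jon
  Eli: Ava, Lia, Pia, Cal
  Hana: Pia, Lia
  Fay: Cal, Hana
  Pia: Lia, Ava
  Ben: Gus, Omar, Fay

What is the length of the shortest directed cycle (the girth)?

For each vertex v, BFS finds the shortest path from v back to v.
The shortest such closed walk is Ben → Gus → Ben, length 2.

2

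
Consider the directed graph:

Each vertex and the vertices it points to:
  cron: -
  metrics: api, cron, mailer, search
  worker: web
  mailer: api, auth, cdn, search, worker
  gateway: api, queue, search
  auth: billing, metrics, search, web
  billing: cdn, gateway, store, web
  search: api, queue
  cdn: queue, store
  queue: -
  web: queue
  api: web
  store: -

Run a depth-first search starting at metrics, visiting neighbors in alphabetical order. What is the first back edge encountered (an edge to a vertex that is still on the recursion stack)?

DFS from metrics (visiting neighbors in alphabetical order); mark gray on enter, black on exit:
metrics gray
  api gray
    web gray
      queue gray
      queue black
    web black
  api black
  cron gray
  cron black
  mailer gray
    mailer→api: api black — skip
    auth gray
      billing gray
        cdn gray
          cdn→queue: queue black — skip
          store gray
          store black
        cdn black
        gateway gray
          gateway→api: api black — skip
          gateway→queue: queue black — skip
          search gray
            search→api: api black — skip
            search→queue: queue black — skip
          search black
        gateway black
        billing→store: store black — skip
        billing→web: web black — skip
      billing black
      auth→metrics: metrics is gray → back edge
First back edge: auth → metrics.

auth→metrics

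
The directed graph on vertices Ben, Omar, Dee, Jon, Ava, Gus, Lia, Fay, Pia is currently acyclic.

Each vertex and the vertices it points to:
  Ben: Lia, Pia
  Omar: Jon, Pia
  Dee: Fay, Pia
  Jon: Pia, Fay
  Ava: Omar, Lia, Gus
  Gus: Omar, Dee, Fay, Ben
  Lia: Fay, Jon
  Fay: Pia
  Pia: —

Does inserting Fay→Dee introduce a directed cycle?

Adding Fay→Dee creates a cycle iff Dee can already reach Fay.
Path from Dee: Dee → Fay.
So Dee → … → Fay → Dee is a cycle.

Yes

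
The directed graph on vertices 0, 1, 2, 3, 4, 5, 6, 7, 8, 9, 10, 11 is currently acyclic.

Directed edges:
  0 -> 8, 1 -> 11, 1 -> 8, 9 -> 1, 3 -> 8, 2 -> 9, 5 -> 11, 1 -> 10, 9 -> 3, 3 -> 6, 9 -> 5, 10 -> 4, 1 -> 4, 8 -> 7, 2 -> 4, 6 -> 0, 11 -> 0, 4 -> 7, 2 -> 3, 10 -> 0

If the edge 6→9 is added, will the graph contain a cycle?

Adding 6→9 creates a cycle iff 9 can already reach 6.
Path from 9: 9 → 3 → 6.
So 9 → … → 6 → 9 is a cycle.

Yes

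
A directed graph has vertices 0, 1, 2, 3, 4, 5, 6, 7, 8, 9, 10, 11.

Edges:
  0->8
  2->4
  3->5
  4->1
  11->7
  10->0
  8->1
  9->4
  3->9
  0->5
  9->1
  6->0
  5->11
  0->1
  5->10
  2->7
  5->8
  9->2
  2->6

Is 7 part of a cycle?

No

7 lies on a cycle iff there is a path from 7 back to itself.
Exploring from 7, it never reaches itself; equivalently, its strongly connected component is a singleton.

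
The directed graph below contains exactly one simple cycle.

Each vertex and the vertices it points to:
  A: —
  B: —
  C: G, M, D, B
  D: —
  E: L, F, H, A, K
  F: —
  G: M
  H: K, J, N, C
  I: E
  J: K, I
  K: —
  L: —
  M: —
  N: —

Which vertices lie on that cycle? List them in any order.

E, H, I, J

DFS with gray/black marking from E:
E gray
  L gray
  L black
  F gray
  F black
  H gray
    K gray
    K black
    J gray
      J→K: K black — skip
      I gray
        I→E: E is gray → back edge
Back edge closes the cycle E → H → J → I → E; its vertices are {E, H, I, J}.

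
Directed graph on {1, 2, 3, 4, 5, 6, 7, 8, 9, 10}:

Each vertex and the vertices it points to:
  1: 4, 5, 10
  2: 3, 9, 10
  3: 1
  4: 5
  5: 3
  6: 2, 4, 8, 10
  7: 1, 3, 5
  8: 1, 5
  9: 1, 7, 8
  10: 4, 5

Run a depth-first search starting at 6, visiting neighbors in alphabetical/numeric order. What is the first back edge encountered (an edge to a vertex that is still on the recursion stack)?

5→3

DFS from 6 (visiting neighbors in alphabetical/numeric order); mark gray on enter, black on exit:
6 gray
  2 gray
    3 gray
      1 gray
        4 gray
          5 gray
            5→3: 3 is gray → back edge
First back edge: 5 → 3.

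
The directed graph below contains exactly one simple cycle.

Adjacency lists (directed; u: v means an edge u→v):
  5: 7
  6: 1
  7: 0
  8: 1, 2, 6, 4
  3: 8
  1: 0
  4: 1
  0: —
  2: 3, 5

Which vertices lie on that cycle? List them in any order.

2, 3, 8

DFS with gray/black marking from 8:
8 gray
  1 gray
    0 gray
    0 black
  1 black
  2 gray
    3 gray
      3→8: 8 is gray → back edge
Back edge closes the cycle 8 → 2 → 3 → 8; its vertices are {2, 3, 8}.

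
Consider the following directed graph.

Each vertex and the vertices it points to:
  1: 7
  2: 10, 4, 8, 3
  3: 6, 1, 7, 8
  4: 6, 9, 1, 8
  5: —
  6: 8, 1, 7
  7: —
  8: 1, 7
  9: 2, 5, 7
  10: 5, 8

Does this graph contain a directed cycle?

Yes

DFS with white/gray/black marking, starting from 9:
9 gray
  2 gray
    10 gray
      5 gray
      5 black
      8 gray
        1 gray
          7 gray
          7 black
        1 black
        8→7: 7 black — skip
      8 black
    10 black
    4 gray
      6 gray
        6→8: 8 black — skip
        6→1: 1 black — skip
        6→7: 7 black — skip
      6 black
      4→9: 9 is gray → back edge
Back edge found, so a cycle exists: 9 → 2 → 4 → 9.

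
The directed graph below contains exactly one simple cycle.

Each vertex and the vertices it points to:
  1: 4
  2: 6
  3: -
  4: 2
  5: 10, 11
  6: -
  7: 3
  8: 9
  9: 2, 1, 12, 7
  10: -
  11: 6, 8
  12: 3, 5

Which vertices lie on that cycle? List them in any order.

5, 8, 9, 11, 12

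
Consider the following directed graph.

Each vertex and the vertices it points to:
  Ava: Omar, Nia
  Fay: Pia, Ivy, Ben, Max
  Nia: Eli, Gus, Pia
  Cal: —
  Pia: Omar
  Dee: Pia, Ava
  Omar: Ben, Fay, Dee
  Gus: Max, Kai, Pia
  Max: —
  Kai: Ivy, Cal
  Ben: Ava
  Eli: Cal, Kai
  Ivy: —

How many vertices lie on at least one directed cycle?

A vertex is on a directed cycle iff it belongs to a strongly connected component of size ≥ 2 (or has a self-loop).
The vertices on cycles are {Ava, Ben, Dee, Fay, Gus, Nia, Pia, Omar} — 8 in total.

8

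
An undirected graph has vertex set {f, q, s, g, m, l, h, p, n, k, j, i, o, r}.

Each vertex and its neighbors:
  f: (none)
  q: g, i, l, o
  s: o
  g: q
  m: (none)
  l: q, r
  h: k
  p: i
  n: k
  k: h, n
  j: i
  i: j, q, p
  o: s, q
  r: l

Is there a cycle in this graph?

DFS, tracking each vertex's parent; an edge to a visited non-parent vertex closes a cycle.
Start from h:
visit h (parent –)
  visit k (parent h)
    k–h: parent, skip
    visit n (parent k)
      n–k: parent, skip
visit f (parent –)
visit q (parent –)
  visit g (parent q)
    g–q: parent, skip
  visit i (parent q)
    visit j (parent i)
      j–i: parent, skip
    i–q: parent, skip
    visit p (parent i)
      p–i: parent, skip
  visit l (parent q)
    l–q: parent, skip
    visit r (parent l)
      r–l: parent, skip
  visit o (parent q)
    visit s (parent o)
      s–o: parent, skip
    o–q: parent, skip
visit m (parent –)
No non-parent visited neighbor found — the graph is a forest.

No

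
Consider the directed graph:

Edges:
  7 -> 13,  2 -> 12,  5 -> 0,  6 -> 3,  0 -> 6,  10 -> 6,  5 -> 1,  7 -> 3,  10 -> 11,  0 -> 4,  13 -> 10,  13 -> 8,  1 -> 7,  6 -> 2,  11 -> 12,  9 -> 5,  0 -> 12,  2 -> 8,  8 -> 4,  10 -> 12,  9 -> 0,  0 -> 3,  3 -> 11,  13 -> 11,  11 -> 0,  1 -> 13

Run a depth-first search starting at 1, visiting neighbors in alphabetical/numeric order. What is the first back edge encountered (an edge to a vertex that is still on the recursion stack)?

0→3

DFS from 1 (visiting neighbors in alphabetical/numeric order); mark gray on enter, black on exit:
1 gray
  7 gray
    3 gray
      11 gray
        0 gray
          0→3: 3 is gray → back edge
First back edge: 0 → 3.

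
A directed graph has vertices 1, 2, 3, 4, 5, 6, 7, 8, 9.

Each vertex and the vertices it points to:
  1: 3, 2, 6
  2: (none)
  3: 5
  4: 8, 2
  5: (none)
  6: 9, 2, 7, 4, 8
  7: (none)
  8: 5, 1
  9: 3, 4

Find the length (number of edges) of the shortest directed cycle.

For each vertex v, BFS finds the shortest path from v back to v.
The shortest such closed walk is 8 → 1 → 6 → 8, length 3.

3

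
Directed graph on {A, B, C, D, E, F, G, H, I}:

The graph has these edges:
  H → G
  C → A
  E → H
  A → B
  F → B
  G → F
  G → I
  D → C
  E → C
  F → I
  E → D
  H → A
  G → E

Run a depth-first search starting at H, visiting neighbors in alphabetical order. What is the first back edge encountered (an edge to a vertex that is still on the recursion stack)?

DFS from H (visiting neighbors in alphabetical order); mark gray on enter, black on exit:
H gray
  A gray
    B gray
    B black
  A black
  G gray
    E gray
      C gray
        C→A: A black — skip
      C black
      D gray
        D→C: C black — skip
      D black
      E→H: H is gray → back edge
First back edge: E → H.

E->H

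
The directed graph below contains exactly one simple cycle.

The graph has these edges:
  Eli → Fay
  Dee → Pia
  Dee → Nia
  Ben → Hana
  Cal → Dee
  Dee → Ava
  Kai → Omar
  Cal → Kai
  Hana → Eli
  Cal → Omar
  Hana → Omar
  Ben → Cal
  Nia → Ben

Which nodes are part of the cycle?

DFS with gray/black marking from Dee:
Dee gray
  Nia gray
    Ben gray
      Hana gray
        Eli gray
          Fay gray
          Fay black
        Eli black
        Omar gray
        Omar black
      Hana black
      Cal gray
        Cal→Omar: Omar black — skip
        Kai gray
          Kai→Omar: Omar black — skip
        Kai black
        Cal→Dee: Dee is gray → back edge
Back edge closes the cycle Dee → Nia → Ben → Cal → Dee; its vertices are {Ben, Cal, Dee, Nia}.

Ben, Cal, Dee, Nia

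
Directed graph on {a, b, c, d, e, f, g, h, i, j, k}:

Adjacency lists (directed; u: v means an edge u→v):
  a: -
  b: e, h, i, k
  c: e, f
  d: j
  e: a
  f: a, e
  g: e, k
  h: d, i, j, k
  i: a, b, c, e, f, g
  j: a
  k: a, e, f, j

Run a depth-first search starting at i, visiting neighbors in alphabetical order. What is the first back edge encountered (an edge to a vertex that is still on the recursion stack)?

DFS from i (visiting neighbors in alphabetical order); mark gray on enter, black on exit:
i gray
  a gray
  a black
  b gray
    e gray
      e→a: a black — skip
    e black
    h gray
      d gray
        j gray
          j→a: a black — skip
        j black
      d black
      h→i: i is gray → back edge
First back edge: h → i.

h->i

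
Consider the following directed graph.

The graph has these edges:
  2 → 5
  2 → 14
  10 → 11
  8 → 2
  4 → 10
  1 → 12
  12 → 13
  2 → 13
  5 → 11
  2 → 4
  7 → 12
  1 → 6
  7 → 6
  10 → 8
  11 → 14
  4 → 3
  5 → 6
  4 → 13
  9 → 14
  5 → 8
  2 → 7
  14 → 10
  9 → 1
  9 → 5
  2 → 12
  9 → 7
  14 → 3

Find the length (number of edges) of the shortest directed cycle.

For each vertex v, BFS finds the shortest path from v back to v.
The shortest such closed walk is 5 → 8 → 2 → 5, length 3.

3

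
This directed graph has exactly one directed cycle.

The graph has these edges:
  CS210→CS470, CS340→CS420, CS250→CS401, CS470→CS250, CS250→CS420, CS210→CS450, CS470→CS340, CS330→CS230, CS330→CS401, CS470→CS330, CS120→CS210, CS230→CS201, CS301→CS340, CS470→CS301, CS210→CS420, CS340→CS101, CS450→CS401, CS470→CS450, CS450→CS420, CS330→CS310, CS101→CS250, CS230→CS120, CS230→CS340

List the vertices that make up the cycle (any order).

CS120, CS210, CS230, CS330, CS470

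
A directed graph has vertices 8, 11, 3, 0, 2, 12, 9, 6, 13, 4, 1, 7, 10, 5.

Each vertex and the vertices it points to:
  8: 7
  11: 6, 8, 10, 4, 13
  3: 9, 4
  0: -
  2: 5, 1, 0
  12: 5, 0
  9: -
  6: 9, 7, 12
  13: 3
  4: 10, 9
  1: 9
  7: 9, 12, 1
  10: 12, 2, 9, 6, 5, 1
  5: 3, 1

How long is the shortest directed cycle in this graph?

4

For each vertex v, BFS finds the shortest path from v back to v.
The shortest such closed walk is 4 → 10 → 5 → 3 → 4, length 4.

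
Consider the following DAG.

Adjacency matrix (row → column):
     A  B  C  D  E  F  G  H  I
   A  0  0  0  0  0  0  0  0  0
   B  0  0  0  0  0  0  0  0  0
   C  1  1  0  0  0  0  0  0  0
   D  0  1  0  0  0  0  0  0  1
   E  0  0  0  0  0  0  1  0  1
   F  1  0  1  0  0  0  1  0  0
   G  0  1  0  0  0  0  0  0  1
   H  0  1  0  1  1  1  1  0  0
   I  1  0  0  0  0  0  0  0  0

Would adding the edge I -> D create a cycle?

Yes

Adding I→D creates a cycle iff D can already reach I.
Path from D: D → I.
So D → … → I → D is a cycle.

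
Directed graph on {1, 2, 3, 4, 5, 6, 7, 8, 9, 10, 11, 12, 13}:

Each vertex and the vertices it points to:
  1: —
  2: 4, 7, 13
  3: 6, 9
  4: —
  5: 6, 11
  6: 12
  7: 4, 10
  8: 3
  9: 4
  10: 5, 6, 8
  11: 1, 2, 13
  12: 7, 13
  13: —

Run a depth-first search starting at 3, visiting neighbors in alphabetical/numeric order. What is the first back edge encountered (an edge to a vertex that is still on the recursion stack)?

DFS from 3 (visiting neighbors in alphabetical/numeric order); mark gray on enter, black on exit:
3 gray
  6 gray
    12 gray
      7 gray
        4 gray
        4 black
        10 gray
          5 gray
            5→6: 6 is gray → back edge
First back edge: 5 → 6.

5->6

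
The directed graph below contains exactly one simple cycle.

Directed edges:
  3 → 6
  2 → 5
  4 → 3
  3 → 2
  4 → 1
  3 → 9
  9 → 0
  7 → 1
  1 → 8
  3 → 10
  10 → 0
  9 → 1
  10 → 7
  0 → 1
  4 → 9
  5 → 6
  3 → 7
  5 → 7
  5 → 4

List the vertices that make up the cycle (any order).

2, 3, 4, 5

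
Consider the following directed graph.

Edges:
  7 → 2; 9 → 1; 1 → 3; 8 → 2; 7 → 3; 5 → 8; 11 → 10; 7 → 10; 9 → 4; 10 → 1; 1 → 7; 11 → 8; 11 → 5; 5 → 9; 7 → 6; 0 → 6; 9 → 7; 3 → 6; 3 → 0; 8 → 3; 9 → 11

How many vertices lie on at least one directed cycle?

A vertex is on a directed cycle iff it belongs to a strongly connected component of size ≥ 2 (or has a self-loop).
The vertices on cycles are {1, 5, 7, 9, 10, 11} — 6 in total.

6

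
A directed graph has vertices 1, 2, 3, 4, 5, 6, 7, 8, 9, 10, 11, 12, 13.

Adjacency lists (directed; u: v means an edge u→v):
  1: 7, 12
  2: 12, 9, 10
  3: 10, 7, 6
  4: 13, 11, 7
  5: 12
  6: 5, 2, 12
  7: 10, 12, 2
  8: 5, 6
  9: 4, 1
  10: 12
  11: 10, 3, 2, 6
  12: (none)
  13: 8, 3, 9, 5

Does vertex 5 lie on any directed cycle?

No

5 lies on a cycle iff there is a path from 5 back to itself.
Exploring from 5, it never reaches itself; equivalently, its strongly connected component is a singleton.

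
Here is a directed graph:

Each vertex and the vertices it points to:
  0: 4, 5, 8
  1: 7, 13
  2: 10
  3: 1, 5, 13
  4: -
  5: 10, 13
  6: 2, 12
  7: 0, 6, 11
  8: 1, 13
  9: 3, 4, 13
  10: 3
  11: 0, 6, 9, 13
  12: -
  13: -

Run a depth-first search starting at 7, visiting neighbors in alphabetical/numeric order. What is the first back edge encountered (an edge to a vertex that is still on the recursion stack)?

DFS from 7 (visiting neighbors in alphabetical/numeric order); mark gray on enter, black on exit:
7 gray
  0 gray
    4 gray
    4 black
    5 gray
      10 gray
        3 gray
          1 gray
            1→7: 7 is gray → back edge
First back edge: 1 → 7.

1→7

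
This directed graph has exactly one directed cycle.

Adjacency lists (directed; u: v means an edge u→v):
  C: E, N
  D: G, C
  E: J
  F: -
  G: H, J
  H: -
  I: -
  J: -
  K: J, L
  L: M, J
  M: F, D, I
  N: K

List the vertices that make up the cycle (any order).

C, D, K, L, M, N

DFS with gray/black marking from L:
L gray
  M gray
    F gray
    F black
    D gray
      G gray
        H gray
        H black
        J gray
        J black
      G black
      C gray
        E gray
          E→J: J black — skip
        E black
        N gray
          K gray
            K→J: J black — skip
            K→L: L is gray → back edge
Back edge closes the cycle L → M → D → C → N → K → L; its vertices are {C, D, K, L, M, N}.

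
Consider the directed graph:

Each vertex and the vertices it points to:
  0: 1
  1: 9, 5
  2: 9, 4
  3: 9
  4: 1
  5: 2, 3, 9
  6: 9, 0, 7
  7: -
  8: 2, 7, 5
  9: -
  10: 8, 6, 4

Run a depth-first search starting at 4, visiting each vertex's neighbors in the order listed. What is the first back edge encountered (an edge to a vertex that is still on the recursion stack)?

DFS from 4 (visiting each vertex's neighbors in the order listed); mark gray on enter, black on exit:
4 gray
  1 gray
    9 gray
    9 black
    5 gray
      2 gray
        2→9: 9 black — skip
        2→4: 4 is gray → back edge
First back edge: 2 → 4.

2->4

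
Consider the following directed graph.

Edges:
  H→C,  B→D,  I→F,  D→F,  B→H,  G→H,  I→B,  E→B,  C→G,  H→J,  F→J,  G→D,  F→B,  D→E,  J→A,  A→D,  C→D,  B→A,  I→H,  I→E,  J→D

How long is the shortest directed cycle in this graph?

3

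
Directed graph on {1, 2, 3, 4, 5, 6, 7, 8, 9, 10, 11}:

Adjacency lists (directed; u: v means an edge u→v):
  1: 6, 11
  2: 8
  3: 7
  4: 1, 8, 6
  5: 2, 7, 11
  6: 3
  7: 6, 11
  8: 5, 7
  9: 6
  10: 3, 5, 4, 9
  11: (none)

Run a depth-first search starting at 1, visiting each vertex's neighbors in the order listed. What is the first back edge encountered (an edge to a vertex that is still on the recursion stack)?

DFS from 1 (visiting each vertex's neighbors in the order listed); mark gray on enter, black on exit:
1 gray
  6 gray
    3 gray
      7 gray
        7→6: 6 is gray → back edge
First back edge: 7 → 6.

7→6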